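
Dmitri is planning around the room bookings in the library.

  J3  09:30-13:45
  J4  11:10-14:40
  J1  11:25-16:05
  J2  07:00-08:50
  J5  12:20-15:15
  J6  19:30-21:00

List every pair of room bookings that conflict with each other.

J1 & J3, J1 & J4, J1 & J5, J3 & J4, J3 & J5, J4 & J5

Sorted by start: J2, J3, J4, J1, J5, J6.
J3 starts after J2 ends, so J2 has no further overlaps.
J4 starts before J3 ends → J3 and J4 overlap.
J1 starts before J3 ends → J3 and J1 overlap.
J5 starts before J3 ends → J3 and J5 overlap.
J6 starts after J3 ends.
J1 starts before J4 ends → J4 and J1 overlap.
J5 starts before J4 ends → J4 and J5 overlap.
J6 starts after J4 ends.
J5 starts before J1 ends → J1 and J5 overlap.
J6 starts after J1 ends.
J6 starts after J5 ends.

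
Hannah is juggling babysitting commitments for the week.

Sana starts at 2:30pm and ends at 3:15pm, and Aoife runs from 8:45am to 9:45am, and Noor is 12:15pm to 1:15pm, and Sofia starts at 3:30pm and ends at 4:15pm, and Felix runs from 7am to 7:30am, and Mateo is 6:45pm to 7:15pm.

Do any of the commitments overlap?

No

Sorted by start: Felix, Aoife, Noor, Sana, Sofia, Mateo.
Aoife starts after Felix ends; Felix is clear from here.
Noor starts after Aoife ends; Aoife is clear from here.
Sana starts after Noor ends; Noor is clear from here.
Sofia starts after Sana ends; Sana is clear from here.
Mateo starts after Sofia ends.
Every pair is clear; the schedule has no overlaps.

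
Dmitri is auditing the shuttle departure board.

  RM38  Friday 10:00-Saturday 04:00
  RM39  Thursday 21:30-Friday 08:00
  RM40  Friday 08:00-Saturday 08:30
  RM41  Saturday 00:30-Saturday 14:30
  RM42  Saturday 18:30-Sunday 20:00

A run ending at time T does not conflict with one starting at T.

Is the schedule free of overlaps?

No

Sorted by start: RM39, RM40, RM38, RM41, RM42.
RM40 starts exactly when RM39 ends (back-to-back, no overlap) — done with RM39.
RM38 starts before RM40 ends → RM40 and RM38 overlap.
That's a conflict, so the schedule is not conflict-free.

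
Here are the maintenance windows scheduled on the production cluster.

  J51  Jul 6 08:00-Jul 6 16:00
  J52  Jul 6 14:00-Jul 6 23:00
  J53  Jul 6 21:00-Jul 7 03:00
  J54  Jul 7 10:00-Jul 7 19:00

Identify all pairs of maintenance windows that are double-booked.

J51 & J52, J52 & J53

Sorted by start: J51, J52, J53, J54.
J52 starts before J51 ends → J51 and J52 overlap.
J53 starts after J51 ends, so nothing later overlaps J51 either.
J53 starts before J52 ends → J52 and J53 overlap.
J54 starts after J52 ends.
J54 starts after J53 ends.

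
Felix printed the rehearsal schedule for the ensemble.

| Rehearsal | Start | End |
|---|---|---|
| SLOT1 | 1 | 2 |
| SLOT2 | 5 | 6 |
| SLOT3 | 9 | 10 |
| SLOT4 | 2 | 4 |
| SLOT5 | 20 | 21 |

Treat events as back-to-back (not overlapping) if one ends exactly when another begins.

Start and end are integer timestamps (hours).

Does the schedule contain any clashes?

Two intervals overlap when each starts before the other ends.
Sorted by start: SLOT1, SLOT4, SLOT2, SLOT3, SLOT5.
SLOT4 starts exactly when SLOT1 ends (back-to-back, no overlap), so SLOT1 has no further overlaps.
SLOT2 starts after SLOT4 ends, so SLOT4 has no further overlaps.
SLOT3 starts after SLOT2 ends, so SLOT2 has no further overlaps.
SLOT5 starts after SLOT3 ends.
Every pair is clear; the schedule has no overlaps.

No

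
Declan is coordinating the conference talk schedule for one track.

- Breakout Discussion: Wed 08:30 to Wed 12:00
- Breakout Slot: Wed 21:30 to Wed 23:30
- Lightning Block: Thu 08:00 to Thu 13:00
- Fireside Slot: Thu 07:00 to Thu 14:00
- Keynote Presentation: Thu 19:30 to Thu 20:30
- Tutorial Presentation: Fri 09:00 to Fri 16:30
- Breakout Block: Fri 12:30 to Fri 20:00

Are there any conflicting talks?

Yes

Sorted by start: Breakout Discussion, Breakout Slot, Fireside Slot, Lightning Block, Keynote Presentation, Tutorial Presentation, Breakout Block.
Breakout Slot starts after Breakout Discussion ends, so Breakout Discussion has no further overlaps.
Fireside Slot starts after Breakout Slot ends, so Breakout Slot has no further overlaps.
Lightning Block starts before Fireside Slot ends → Fireside Slot and Lightning Block overlap.
That's a conflict, so the schedule is not conflict-free.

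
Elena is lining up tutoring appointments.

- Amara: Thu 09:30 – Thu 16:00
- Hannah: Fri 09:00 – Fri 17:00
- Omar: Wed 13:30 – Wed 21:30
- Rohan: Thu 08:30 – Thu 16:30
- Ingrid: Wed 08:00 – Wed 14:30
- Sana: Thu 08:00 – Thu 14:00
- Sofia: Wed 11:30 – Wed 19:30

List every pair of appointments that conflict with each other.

Amara & Rohan, Amara & Sana, Ingrid & Omar, Ingrid & Sofia, Omar & Sofia, Rohan & Sana

Sorted by start: Ingrid, Sofia, Omar, Sana, Rohan, Amara, Hannah.
Sofia starts before Ingrid ends → Ingrid and Sofia overlap.
Omar starts before Ingrid ends → Ingrid and Omar overlap.
Sana starts after Ingrid ends, so Ingrid has no further overlaps.
Omar starts before Sofia ends → Sofia and Omar overlap.
Sana starts after Sofia ends, so Sofia has no further overlaps.
Sana starts after Omar ends, so Omar has no further overlaps.
Rohan starts before Sana ends → Sana and Rohan overlap.
Amara starts before Sana ends → Sana and Amara overlap.
Hannah starts after Sana ends.
Amara starts before Rohan ends → Rohan and Amara overlap.
Hannah starts after Rohan ends.
Hannah starts after Amara ends.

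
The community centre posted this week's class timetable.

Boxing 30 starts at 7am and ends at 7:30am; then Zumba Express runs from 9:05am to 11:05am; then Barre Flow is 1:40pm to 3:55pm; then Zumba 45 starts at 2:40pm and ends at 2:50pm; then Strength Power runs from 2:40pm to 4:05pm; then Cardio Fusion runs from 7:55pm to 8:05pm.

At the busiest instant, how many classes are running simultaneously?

3

Sort all start/end points and keep a running count:
7am start Boxing 30 → 1
7:30am end Boxing 30 → 0
9:05am start Zumba Express → 1
11:05am end Zumba Express → 0
1:40pm start Barre Flow → 1
2:40pm start Strength Power → 2
2:40pm start Zumba 45 → 3
2:50pm end Zumba 45 → 2
3:55pm end Barre Flow → 1
4:05pm end Strength Power → 0
7:55pm start Cardio Fusion → 1
8:05pm end Cardio Fusion → 0
Peak is 3, at 2:40pm (Barre Flow, Strength Power, Zumba 45).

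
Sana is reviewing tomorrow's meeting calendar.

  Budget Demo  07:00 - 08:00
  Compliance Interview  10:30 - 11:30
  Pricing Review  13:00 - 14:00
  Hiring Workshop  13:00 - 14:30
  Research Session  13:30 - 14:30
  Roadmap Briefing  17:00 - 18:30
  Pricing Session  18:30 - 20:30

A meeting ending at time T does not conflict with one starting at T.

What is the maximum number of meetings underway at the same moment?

3

Walk through starts and ends in time order (an end at T is processed before a start at T):
07:00 start Budget Demo → 1
08:00 end Budget Demo → 0
10:30 start Compliance Interview → 1
11:30 end Compliance Interview → 0
13:00 start Hiring Workshop → 1
13:00 start Pricing Review → 2
13:30 start Research Session → 3
14:00 end Pricing Review → 2
14:30 end Hiring Workshop → 1
14:30 end Research Session → 0
17:00 start Roadmap Briefing → 1
18:30 end Roadmap Briefing → 0
18:30 start Pricing Session → 1
20:30 end Pricing Session → 0
Peak is 3, at 13:30 (Hiring Workshop, Pricing Review, Research Session).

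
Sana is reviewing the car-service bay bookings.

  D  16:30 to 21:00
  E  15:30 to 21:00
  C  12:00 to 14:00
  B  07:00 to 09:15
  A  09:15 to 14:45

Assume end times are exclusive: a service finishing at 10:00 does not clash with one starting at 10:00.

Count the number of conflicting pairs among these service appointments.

2

Sorted by start: B, A, C, E, D.
A starts exactly when B ends (back-to-back, no overlap) — done with B.
C starts before A ends → A and C overlap.
E starts after A ends — done with A.
E starts after C ends — done with C.
D starts before E ends → E and D overlap.
Overlapping pairs: A & C, D & E — 2 in total.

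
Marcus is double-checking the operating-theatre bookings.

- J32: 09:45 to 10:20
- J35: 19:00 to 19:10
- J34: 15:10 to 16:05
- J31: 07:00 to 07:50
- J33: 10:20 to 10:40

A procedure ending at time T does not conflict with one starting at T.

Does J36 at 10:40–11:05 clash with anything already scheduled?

J31: ends 07:50 at or before J36 starts 10:40 → clear.
J32: ends 10:20 at or before J36 starts 10:40 → clear.
J33: ends 10:40 at or before J36 starts 10:40 → clear.
J34: starts 15:10 at or after J36 ends 11:05 → clear.
J35: starts 19:00 at or after J36 ends 11:05 → clear.

No — it doesn't clash with anything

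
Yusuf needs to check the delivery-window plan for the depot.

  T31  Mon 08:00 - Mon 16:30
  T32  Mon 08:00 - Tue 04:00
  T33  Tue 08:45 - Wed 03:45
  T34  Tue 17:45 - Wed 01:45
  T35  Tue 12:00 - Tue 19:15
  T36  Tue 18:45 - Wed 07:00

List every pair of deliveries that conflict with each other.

Sorted by start: T31, T32, T33, T35, T34, T36.
T32 starts before T31 ends → T31 and T32 overlap.
T33 starts after T31 ends, so nothing later overlaps T31 either.
T33 starts after T32 ends, so nothing later overlaps T32 either.
T35 starts before T33 ends → T33 and T35 overlap.
T34 starts before T33 ends → T33 and T34 overlap.
T36 starts before T33 ends → T33 and T36 overlap.
T34 starts before T35 ends → T35 and T34 overlap.
T36 starts before T35 ends → T35 and T36 overlap.
T36 starts before T34 ends → T34 and T36 overlap.

T31 & T32, T33 & T34, T33 & T35, T33 & T36, T34 & T35, T34 & T36, T35 & T36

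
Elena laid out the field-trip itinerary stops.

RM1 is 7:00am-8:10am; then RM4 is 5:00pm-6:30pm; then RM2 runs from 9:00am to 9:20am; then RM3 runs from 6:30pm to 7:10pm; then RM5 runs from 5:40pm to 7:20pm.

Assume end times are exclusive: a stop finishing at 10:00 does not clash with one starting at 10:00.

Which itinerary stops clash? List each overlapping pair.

Check each pair: they overlap iff neither finishes before the other starts.
Sorted by start: RM1, RM2, RM4, RM5, RM3.
RM2 starts after RM1 ends, so nothing later overlaps RM1 either.
RM4 starts after RM2 ends, so nothing later overlaps RM2 either.
RM5 starts before RM4 ends → RM4 and RM5 overlap.
RM3 starts exactly when RM4 ends (back-to-back, no overlap).
RM3 starts before RM5 ends → RM5 and RM3 overlap.

RM3 & RM5, RM4 & RM5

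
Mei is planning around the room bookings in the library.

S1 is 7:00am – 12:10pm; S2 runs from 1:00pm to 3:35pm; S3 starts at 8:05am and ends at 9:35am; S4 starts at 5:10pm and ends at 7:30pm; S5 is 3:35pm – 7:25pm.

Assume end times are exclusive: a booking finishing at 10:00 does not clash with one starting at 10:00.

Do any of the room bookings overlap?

Sorted by start: S1, S3, S2, S5, S4.
S3 starts before S1 ends → S1 and S3 overlap.
That's a conflict, so the schedule is not conflict-free.

Yes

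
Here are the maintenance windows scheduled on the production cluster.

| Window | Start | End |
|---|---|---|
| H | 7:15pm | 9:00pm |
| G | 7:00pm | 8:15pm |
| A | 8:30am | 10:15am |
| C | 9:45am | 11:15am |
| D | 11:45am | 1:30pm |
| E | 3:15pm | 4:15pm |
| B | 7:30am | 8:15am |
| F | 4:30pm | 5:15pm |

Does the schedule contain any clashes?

Two intervals overlap when each starts before the other ends.
Sorted by start: B, A, C, D, E, F, G, H.
A starts after B ends — done with B.
C starts before A ends → A and C overlap.
That's a conflict, so the schedule is not conflict-free.

Yes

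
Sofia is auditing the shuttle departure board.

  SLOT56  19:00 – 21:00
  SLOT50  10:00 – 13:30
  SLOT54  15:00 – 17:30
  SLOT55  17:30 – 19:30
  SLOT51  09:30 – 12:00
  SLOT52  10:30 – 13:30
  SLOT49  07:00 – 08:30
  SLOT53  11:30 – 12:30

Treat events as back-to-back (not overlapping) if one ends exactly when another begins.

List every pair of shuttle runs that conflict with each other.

SLOT50 & SLOT51, SLOT50 & SLOT52, SLOT50 & SLOT53, SLOT51 & SLOT52, SLOT51 & SLOT53, SLOT52 & SLOT53, SLOT55 & SLOT56

Sorted by start: SLOT49, SLOT51, SLOT50, SLOT52, SLOT53, SLOT54, SLOT55, SLOT56.
SLOT51 starts after SLOT49 ends; SLOT49 is clear from here.
SLOT50 starts before SLOT51 ends → SLOT51 and SLOT50 overlap.
SLOT52 starts before SLOT51 ends → SLOT51 and SLOT52 overlap.
SLOT53 starts before SLOT51 ends → SLOT51 and SLOT53 overlap.
SLOT54 starts after SLOT51 ends; SLOT51 is clear from here.
SLOT52 starts before SLOT50 ends → SLOT50 and SLOT52 overlap.
SLOT53 starts before SLOT50 ends → SLOT50 and SLOT53 overlap.
SLOT54 starts after SLOT50 ends; SLOT50 is clear from here.
SLOT53 starts before SLOT52 ends → SLOT52 and SLOT53 overlap.
SLOT54 starts after SLOT52 ends; SLOT52 is clear from here.
SLOT54 starts after SLOT53 ends; SLOT53 is clear from here.
SLOT55 starts exactly when SLOT54 ends (back-to-back, no overlap); SLOT54 is clear from here.
SLOT56 starts before SLOT55 ends → SLOT55 and SLOT56 overlap.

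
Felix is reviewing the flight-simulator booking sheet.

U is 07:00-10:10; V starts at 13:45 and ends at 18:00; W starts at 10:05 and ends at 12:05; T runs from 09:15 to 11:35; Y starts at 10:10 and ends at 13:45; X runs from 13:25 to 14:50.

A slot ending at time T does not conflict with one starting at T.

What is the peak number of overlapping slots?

3

Walk through starts and ends in time order (an end at T is processed before a start at T):
07:00 start U → 1
09:15 start T → 2
10:05 start W → 3
10:10 end U → 2
10:10 start Y → 3
11:35 end T → 2
12:05 end W → 1
13:25 start X → 2
13:45 end Y → 1
13:45 start V → 2
14:50 end X → 1
18:00 end V → 0
Peak is 3, at 10:05 (T, U, W).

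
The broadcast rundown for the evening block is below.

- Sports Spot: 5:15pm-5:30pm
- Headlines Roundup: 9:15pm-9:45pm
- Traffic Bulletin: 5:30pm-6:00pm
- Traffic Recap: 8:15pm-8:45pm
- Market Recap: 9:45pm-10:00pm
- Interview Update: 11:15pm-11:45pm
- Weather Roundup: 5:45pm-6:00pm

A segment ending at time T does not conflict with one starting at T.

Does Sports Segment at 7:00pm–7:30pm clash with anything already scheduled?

No — it doesn't clash with anything

Sports Spot: ends 5:30pm at or before Sports Segment starts 7:00pm → clear.
Traffic Bulletin: ends 6:00pm at or before Sports Segment starts 7:00pm → clear.
Weather Roundup: ends 6:00pm at or before Sports Segment starts 7:00pm → clear.
Traffic Recap: starts 8:15pm at or after Sports Segment ends 7:30pm → clear.
Headlines Roundup: starts 9:15pm at or after Sports Segment ends 7:30pm → clear.
Market Recap: starts 9:45pm at or after Sports Segment ends 7:30pm → clear.
Interview Update: starts 11:15pm at or after Sports Segment ends 7:30pm → clear.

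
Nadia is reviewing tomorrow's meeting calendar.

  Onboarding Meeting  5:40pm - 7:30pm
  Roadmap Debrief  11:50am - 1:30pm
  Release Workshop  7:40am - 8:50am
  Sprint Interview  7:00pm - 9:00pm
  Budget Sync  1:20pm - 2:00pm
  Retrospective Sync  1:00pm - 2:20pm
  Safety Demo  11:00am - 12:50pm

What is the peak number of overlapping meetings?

3

Sweep the timeline, counting +1 at each start and −1 at each end (ends before starts at a tie):
7:40am start Release Workshop → 1
8:50am end Release Workshop → 0
11:00am start Safety Demo → 1
11:50am start Roadmap Debrief → 2
12:50pm end Safety Demo → 1
1:00pm start Retrospective Sync → 2
1:20pm start Budget Sync → 3
1:30pm end Roadmap Debrief → 2
2:00pm end Budget Sync → 1
2:20pm end Retrospective Sync → 0
5:40pm start Onboarding Meeting → 1
7:00pm start Sprint Interview → 2
7:30pm end Onboarding Meeting → 1
9:00pm end Sprint Interview → 0
Peak is 3, at 1:20pm (Budget Sync, Retrospective Sync, Roadmap Debrief).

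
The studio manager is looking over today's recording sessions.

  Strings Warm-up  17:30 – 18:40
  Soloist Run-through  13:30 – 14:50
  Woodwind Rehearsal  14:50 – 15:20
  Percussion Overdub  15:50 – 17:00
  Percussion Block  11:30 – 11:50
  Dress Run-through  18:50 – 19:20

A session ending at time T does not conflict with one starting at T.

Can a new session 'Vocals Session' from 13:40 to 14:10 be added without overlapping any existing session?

Percussion Block: ends 11:50 at or before Vocals Session starts 13:40 → clear.
Soloist Run-through: starts 13:30 before Vocals Session ends 14:10, and ends 14:50 after Vocals Session starts 13:40 → overlap.
Woodwind Rehearsal: starts 14:50 at or after Vocals Session ends 14:10 → clear.
Percussion Overdub: starts 15:50 at or after Vocals Session ends 14:10 → clear.
Strings Warm-up: starts 17:30 at or after Vocals Session ends 14:10 → clear.
Dress Run-through: starts 18:50 at or after Vocals Session ends 14:10 → clear.
Vocals Session overlaps Soloist Run-through.

No — it overlaps Soloist Run-through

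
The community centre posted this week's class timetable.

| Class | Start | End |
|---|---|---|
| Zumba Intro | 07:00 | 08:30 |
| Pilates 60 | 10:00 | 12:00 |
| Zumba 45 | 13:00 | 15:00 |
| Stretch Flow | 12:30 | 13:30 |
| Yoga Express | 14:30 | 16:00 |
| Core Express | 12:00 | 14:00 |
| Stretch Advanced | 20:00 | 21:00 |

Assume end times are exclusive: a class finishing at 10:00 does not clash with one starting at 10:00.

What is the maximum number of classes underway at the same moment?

3

Sweep the timeline, counting +1 at each start and −1 at each end (ends before starts at a tie):
07:00 start Zumba Intro → 1
08:30 end Zumba Intro → 0
10:00 start Pilates 60 → 1
12:00 end Pilates 60 → 0
12:00 start Core Express → 1
12:30 start Stretch Flow → 2
13:00 start Zumba 45 → 3
13:30 end Stretch Flow → 2
14:00 end Core Express → 1
14:30 start Yoga Express → 2
15:00 end Zumba 45 → 1
16:00 end Yoga Express → 0
20:00 start Stretch Advanced → 1
21:00 end Stretch Advanced → 0
Peak is 3, at 13:00 (Core Express, Stretch Flow, Zumba 45).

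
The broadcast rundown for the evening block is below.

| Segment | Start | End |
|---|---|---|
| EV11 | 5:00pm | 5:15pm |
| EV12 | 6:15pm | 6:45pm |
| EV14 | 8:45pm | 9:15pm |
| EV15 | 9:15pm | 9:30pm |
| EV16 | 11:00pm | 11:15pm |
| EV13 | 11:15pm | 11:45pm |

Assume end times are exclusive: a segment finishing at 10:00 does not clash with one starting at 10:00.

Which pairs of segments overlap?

no conflicts

Two intervals overlap when each starts before the other ends.
Sorted by start: EV11, EV12, EV14, EV15, EV16, EV13.
EV12 starts after EV11 ends, so nothing later overlaps EV11 either.
EV14 starts after EV12 ends, so nothing later overlaps EV12 either.
EV15 starts exactly when EV14 ends (back-to-back, no overlap), so nothing later overlaps EV14 either.
EV16 starts after EV15 ends, so nothing later overlaps EV15 either.
EV13 starts exactly when EV16 ends (back-to-back, no overlap).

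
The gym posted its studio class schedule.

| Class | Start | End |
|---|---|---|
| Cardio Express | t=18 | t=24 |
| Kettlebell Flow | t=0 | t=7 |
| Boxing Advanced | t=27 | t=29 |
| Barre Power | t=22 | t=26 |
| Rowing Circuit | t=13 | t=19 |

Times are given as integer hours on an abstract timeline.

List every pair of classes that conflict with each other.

Sorted by start: Kettlebell Flow, Rowing Circuit, Cardio Express, Barre Power, Boxing Advanced.
Rowing Circuit starts after Kettlebell Flow ends, so Kettlebell Flow has no further overlaps.
Cardio Express starts before Rowing Circuit ends → Rowing Circuit and Cardio Express overlap.
Barre Power starts after Rowing Circuit ends, so Rowing Circuit has no further overlaps.
Barre Power starts before Cardio Express ends → Cardio Express and Barre Power overlap.
Boxing Advanced starts after Cardio Express ends.
Boxing Advanced starts after Barre Power ends.

Barre Power & Cardio Express, Cardio Express & Rowing Circuit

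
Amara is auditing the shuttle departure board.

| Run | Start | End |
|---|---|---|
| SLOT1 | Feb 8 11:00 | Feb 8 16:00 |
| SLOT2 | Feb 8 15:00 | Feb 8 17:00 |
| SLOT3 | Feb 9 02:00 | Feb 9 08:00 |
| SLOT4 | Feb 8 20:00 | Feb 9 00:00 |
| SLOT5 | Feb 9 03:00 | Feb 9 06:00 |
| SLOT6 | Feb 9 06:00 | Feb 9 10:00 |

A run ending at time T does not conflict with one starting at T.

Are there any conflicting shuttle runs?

Sorted by start: SLOT1, SLOT2, SLOT4, SLOT3, SLOT5, SLOT6.
SLOT2 starts before SLOT1 ends → SLOT1 and SLOT2 overlap.
That's a conflict, so the schedule is not conflict-free.

Yes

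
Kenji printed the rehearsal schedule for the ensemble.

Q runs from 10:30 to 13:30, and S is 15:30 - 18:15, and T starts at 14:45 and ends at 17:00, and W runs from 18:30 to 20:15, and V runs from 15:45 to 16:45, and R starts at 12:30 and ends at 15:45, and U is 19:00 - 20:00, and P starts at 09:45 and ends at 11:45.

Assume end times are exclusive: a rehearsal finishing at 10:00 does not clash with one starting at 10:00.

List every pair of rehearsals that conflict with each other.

Sorted by start: P, Q, R, T, S, V, W, U.
Q starts before P ends → P and Q overlap.
R starts after P ends — done with P.
R starts before Q ends → Q and R overlap.
T starts after Q ends — done with Q.
T starts before R ends → R and T overlap.
S starts before R ends → R and S overlap.
V starts exactly when R ends (back-to-back, no overlap) — done with R.
S starts before T ends → T and S overlap.
V starts before T ends → T and V overlap.
W starts after T ends — done with T.
V starts before S ends → S and V overlap.
W starts after S ends — done with S.
W starts after V ends — done with V.
U starts before W ends → W and U overlap.

P & Q, Q & R, R & S, R & T, S & T, S & V, T & V, U & W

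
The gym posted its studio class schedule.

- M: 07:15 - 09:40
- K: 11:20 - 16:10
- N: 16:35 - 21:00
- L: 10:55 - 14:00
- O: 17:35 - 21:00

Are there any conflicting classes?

Yes

Sorted by start: M, L, K, N, O.
L starts after M ends, so M has no further overlaps.
K starts before L ends → L and K overlap.
That's a conflict, so the schedule is not conflict-free.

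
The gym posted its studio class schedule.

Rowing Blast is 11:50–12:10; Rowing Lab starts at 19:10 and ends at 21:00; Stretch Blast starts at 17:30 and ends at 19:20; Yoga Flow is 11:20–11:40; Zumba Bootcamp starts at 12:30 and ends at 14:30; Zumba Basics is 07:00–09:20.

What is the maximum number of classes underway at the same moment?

Sort all start/end points and keep a running count:
07:00 start Zumba Basics → 1
09:20 end Zumba Basics → 0
11:20 start Yoga Flow → 1
11:40 end Yoga Flow → 0
11:50 start Rowing Blast → 1
12:10 end Rowing Blast → 0
12:30 start Zumba Bootcamp → 1
14:30 end Zumba Bootcamp → 0
17:30 start Stretch Blast → 1
19:10 start Rowing Lab → 2
19:20 end Stretch Blast → 1
21:00 end Rowing Lab → 0
Peak is 2, at 19:10 (Rowing Lab, Stretch Blast).

2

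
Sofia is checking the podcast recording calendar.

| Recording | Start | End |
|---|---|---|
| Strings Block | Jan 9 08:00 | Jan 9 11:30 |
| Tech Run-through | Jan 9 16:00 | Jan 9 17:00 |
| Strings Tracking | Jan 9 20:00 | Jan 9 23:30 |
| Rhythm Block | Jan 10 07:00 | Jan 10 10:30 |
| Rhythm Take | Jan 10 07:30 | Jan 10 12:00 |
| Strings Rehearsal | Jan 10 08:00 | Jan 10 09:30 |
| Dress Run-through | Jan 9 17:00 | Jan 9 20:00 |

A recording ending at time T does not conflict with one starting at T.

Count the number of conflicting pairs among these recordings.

3

Sorted by start: Strings Block, Tech Run-through, Dress Run-through, Strings Tracking, Rhythm Block, Rhythm Take, Strings Rehearsal.
Tech Run-through starts after Strings Block ends, so Strings Block has no further overlaps.
Dress Run-through starts exactly when Tech Run-through ends (back-to-back, no overlap), so Tech Run-through has no further overlaps.
Strings Tracking starts exactly when Dress Run-through ends (back-to-back, no overlap), so Dress Run-through has no further overlaps.
Rhythm Block starts after Strings Tracking ends, so Strings Tracking has no further overlaps.
Rhythm Take starts before Rhythm Block ends → Rhythm Block and Rhythm Take overlap.
Strings Rehearsal starts before Rhythm Block ends → Rhythm Block and Strings Rehearsal overlap.
Strings Rehearsal starts before Rhythm Take ends → Rhythm Take and Strings Rehearsal overlap.
Overlapping pairs: Rhythm Block & Rhythm Take, Rhythm Block & Strings Rehearsal, Rhythm Take & Strings Rehearsal — 3 in total.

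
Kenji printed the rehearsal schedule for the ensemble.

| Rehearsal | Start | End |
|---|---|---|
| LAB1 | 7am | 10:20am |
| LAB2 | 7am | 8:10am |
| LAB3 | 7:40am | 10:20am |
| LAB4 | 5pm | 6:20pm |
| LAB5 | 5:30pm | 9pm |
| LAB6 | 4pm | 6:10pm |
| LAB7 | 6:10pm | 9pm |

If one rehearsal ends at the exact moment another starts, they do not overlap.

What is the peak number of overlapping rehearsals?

Sweep the timeline, counting +1 at each start and −1 at each end (ends before starts at a tie):
7am start LAB1 → 1
7am start LAB2 → 2
7:40am start LAB3 → 3
8:10am end LAB2 → 2
10:20am end LAB1 → 1
10:20am end LAB3 → 0
4pm start LAB6 → 1
5pm start LAB4 → 2
5:30pm start LAB5 → 3
6:10pm end LAB6 → 2
6:10pm start LAB7 → 3
6:20pm end LAB4 → 2
9pm end LAB5 → 1
9pm end LAB7 → 0
Peak is 3, at 7:40am (LAB1, LAB2, LAB3).

3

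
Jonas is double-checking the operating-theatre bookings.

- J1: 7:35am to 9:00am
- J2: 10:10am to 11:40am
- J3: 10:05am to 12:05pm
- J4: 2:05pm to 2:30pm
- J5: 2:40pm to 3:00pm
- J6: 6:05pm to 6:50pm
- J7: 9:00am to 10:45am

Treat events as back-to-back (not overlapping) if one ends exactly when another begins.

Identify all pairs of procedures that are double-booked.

Two intervals overlap when each starts before the other ends.
Sorted by start: J1, J7, J3, J2, J4, J5, J6.
J7 starts exactly when J1 ends (back-to-back, no overlap), so J1 has no further overlaps.
J3 starts before J7 ends → J7 and J3 overlap.
J2 starts before J7 ends → J7 and J2 overlap.
J4 starts after J7 ends, so J7 has no further overlaps.
J2 starts before J3 ends → J3 and J2 overlap.
J4 starts after J3 ends, so J3 has no further overlaps.
J4 starts after J2 ends, so J2 has no further overlaps.
J5 starts after J4 ends, so J4 has no further overlaps.
J6 starts after J5 ends.

J2 & J3, J2 & J7, J3 & J7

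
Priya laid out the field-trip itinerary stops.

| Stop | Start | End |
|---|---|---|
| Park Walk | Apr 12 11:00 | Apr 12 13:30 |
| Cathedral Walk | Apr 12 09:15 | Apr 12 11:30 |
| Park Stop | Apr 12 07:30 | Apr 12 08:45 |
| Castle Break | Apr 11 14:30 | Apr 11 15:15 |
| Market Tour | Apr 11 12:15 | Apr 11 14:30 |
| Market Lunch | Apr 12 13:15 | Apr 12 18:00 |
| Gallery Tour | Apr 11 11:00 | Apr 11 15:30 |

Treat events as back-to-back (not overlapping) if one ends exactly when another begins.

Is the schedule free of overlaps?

No

Two intervals overlap when each starts before the other ends.
Sorted by start: Gallery Tour, Market Tour, Castle Break, Park Stop, Cathedral Walk, Park Walk, Market Lunch.
Market Tour starts before Gallery Tour ends → Gallery Tour and Market Tour overlap.
That's a conflict, so the schedule is not conflict-free.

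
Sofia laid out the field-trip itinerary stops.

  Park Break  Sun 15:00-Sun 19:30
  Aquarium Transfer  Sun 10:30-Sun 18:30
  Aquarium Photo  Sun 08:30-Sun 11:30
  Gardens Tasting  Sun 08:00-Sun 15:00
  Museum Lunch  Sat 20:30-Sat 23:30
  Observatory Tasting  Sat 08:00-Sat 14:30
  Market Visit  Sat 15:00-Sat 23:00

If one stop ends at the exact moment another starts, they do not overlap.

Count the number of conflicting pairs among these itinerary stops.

Sorted by start: Observatory Tasting, Market Visit, Museum Lunch, Gardens Tasting, Aquarium Photo, Aquarium Transfer, Park Break.
Market Visit starts after Observatory Tasting ends — done with Observatory Tasting.
Museum Lunch starts before Market Visit ends → Market Visit and Museum Lunch overlap.
Gardens Tasting starts after Market Visit ends — done with Market Visit.
Gardens Tasting starts after Museum Lunch ends — done with Museum Lunch.
Aquarium Photo starts before Gardens Tasting ends → Gardens Tasting and Aquarium Photo overlap.
Aquarium Transfer starts before Gardens Tasting ends → Gardens Tasting and Aquarium Transfer overlap.
Park Break starts exactly when Gardens Tasting ends (back-to-back, no overlap).
Aquarium Transfer starts before Aquarium Photo ends → Aquarium Photo and Aquarium Transfer overlap.
Park Break starts after Aquarium Photo ends.
Park Break starts before Aquarium Transfer ends → Aquarium Transfer and Park Break overlap.
Overlapping pairs: Aquarium Photo & Aquarium Transfer, Aquarium Photo & Gardens Tasting, Aquarium Transfer & Gardens Tasting, Aquarium Transfer & Park Break, Market Visit & Museum Lunch — 5 in total.

5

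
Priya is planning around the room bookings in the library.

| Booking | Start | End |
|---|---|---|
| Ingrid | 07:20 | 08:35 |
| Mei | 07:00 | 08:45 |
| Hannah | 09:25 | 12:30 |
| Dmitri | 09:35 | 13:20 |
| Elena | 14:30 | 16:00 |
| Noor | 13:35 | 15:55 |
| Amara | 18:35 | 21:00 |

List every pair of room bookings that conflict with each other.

Dmitri & Hannah, Elena & Noor, Ingrid & Mei

Check each pair: they overlap iff neither finishes before the other starts.
Sorted by start: Mei, Ingrid, Hannah, Dmitri, Noor, Elena, Amara.
Ingrid starts before Mei ends → Mei and Ingrid overlap.
Hannah starts after Mei ends, so nothing later overlaps Mei either.
Hannah starts after Ingrid ends, so nothing later overlaps Ingrid either.
Dmitri starts before Hannah ends → Hannah and Dmitri overlap.
Noor starts after Hannah ends, so nothing later overlaps Hannah either.
Noor starts after Dmitri ends, so nothing later overlaps Dmitri either.
Elena starts before Noor ends → Noor and Elena overlap.
Amara starts after Noor ends.
Amara starts after Elena ends.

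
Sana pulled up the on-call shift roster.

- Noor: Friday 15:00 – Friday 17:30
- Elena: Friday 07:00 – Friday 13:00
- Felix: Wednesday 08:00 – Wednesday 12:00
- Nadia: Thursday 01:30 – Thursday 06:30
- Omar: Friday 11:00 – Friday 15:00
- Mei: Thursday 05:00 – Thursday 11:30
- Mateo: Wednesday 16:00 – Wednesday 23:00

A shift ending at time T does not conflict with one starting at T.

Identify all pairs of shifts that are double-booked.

Elena & Omar, Mei & Nadia

Two intervals overlap when each starts before the other ends.
Sorted by start: Felix, Mateo, Nadia, Mei, Elena, Omar, Noor.
Mateo starts after Felix ends — done with Felix.
Nadia starts after Mateo ends — done with Mateo.
Mei starts before Nadia ends → Nadia and Mei overlap.
Elena starts after Nadia ends — done with Nadia.
Elena starts after Mei ends — done with Mei.
Omar starts before Elena ends → Elena and Omar overlap.
Noor starts after Elena ends.
Noor starts exactly when Omar ends (back-to-back, no overlap).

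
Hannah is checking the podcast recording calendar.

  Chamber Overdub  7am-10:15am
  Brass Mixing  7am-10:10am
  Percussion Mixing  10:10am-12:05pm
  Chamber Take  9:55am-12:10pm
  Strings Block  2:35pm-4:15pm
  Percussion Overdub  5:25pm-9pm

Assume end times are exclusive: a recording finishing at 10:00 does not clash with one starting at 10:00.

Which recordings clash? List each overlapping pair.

Brass Mixing & Chamber Overdub, Brass Mixing & Chamber Take, Chamber Overdub & Chamber Take, Chamber Overdub & Percussion Mixing, Chamber Take & Percussion Mixing

Check each pair: they overlap iff neither finishes before the other starts.
Sorted by start: Chamber Overdub, Brass Mixing, Chamber Take, Percussion Mixing, Strings Block, Percussion Overdub.
Brass Mixing starts before Chamber Overdub ends → Chamber Overdub and Brass Mixing overlap.
Chamber Take starts before Chamber Overdub ends → Chamber Overdub and Chamber Take overlap.
Percussion Mixing starts before Chamber Overdub ends → Chamber Overdub and Percussion Mixing overlap.
Strings Block starts after Chamber Overdub ends; Chamber Overdub is clear from here.
Chamber Take starts before Brass Mixing ends → Brass Mixing and Chamber Take overlap.
Percussion Mixing starts exactly when Brass Mixing ends (back-to-back, no overlap); Brass Mixing is clear from here.
Percussion Mixing starts before Chamber Take ends → Chamber Take and Percussion Mixing overlap.
Strings Block starts after Chamber Take ends; Chamber Take is clear from here.
Strings Block starts after Percussion Mixing ends; Percussion Mixing is clear from here.
Percussion Overdub starts after Strings Block ends.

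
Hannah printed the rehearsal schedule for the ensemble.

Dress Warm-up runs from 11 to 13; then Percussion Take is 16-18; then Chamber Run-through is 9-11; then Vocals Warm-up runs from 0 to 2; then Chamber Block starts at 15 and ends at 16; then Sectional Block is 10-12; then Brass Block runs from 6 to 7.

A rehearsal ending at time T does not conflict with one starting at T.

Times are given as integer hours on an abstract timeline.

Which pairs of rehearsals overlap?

Chamber Run-through & Sectional Block, Dress Warm-up & Sectional Block

Sorted by start: Vocals Warm-up, Brass Block, Chamber Run-through, Sectional Block, Dress Warm-up, Chamber Block, Percussion Take.
Brass Block starts after Vocals Warm-up ends, so nothing later overlaps Vocals Warm-up either.
Chamber Run-through starts after Brass Block ends, so nothing later overlaps Brass Block either.
Sectional Block starts before Chamber Run-through ends → Chamber Run-through and Sectional Block overlap.
Dress Warm-up starts exactly when Chamber Run-through ends (back-to-back, no overlap), so nothing later overlaps Chamber Run-through either.
Dress Warm-up starts before Sectional Block ends → Sectional Block and Dress Warm-up overlap.
Chamber Block starts after Sectional Block ends, so nothing later overlaps Sectional Block either.
Chamber Block starts after Dress Warm-up ends, so nothing later overlaps Dress Warm-up either.
Percussion Take starts exactly when Chamber Block ends (back-to-back, no overlap).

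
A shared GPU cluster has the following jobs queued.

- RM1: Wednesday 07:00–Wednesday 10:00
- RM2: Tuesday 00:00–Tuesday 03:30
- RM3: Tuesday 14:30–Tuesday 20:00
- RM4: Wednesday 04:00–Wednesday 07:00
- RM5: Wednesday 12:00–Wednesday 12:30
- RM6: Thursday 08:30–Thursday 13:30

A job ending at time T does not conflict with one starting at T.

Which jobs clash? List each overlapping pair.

no overlapping pairs

Sorted by start: RM2, RM3, RM4, RM1, RM5, RM6.
RM3 starts after RM2 ends — done with RM2.
RM4 starts after RM3 ends — done with RM3.
RM1 starts exactly when RM4 ends (back-to-back, no overlap) — done with RM4.
RM5 starts after RM1 ends — done with RM1.
RM6 starts after RM5 ends.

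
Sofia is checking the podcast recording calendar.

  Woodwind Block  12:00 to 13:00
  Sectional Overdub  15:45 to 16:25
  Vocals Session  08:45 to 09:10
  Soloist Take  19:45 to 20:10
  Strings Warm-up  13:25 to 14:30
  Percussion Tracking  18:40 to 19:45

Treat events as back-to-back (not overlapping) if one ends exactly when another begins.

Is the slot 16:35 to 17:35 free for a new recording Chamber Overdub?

Vocals Session: ends 09:10 at or before Chamber Overdub starts 16:35 → clear.
Woodwind Block: ends 13:00 at or before Chamber Overdub starts 16:35 → clear.
Strings Warm-up: ends 14:30 at or before Chamber Overdub starts 16:35 → clear.
Sectional Overdub: ends 16:25 at or before Chamber Overdub starts 16:35 → clear.
Percussion Tracking: starts 18:40 at or after Chamber Overdub ends 17:35 → clear.
Soloist Take: starts 19:45 at or after Chamber Overdub ends 17:35 → clear.

Yes — the slot is free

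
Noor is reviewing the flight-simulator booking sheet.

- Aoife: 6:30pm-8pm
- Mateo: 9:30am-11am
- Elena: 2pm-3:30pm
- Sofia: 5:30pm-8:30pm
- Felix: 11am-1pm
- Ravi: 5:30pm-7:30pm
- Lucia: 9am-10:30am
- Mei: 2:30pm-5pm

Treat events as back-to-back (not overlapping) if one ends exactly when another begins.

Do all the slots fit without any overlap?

Sorted by start: Lucia, Mateo, Felix, Elena, Mei, Ravi, Sofia, Aoife.
Mateo starts before Lucia ends → Lucia and Mateo overlap.
That's a conflict, so the schedule is not conflict-free.

No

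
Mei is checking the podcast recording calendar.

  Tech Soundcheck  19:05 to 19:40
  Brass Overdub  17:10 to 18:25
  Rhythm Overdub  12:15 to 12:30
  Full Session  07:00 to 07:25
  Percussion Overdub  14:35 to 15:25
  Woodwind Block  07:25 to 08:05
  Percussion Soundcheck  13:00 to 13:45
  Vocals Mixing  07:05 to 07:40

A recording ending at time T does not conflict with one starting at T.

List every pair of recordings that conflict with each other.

Full Session & Vocals Mixing, Vocals Mixing & Woodwind Block

Sorted by start: Full Session, Vocals Mixing, Woodwind Block, Rhythm Overdub, Percussion Soundcheck, Percussion Overdub, Brass Overdub, Tech Soundcheck.
Vocals Mixing starts before Full Session ends → Full Session and Vocals Mixing overlap.
Woodwind Block starts exactly when Full Session ends (back-to-back, no overlap), so Full Session has no further overlaps.
Woodwind Block starts before Vocals Mixing ends → Vocals Mixing and Woodwind Block overlap.
Rhythm Overdub starts after Vocals Mixing ends, so Vocals Mixing has no further overlaps.
Rhythm Overdub starts after Woodwind Block ends, so Woodwind Block has no further overlaps.
Percussion Soundcheck starts after Rhythm Overdub ends, so Rhythm Overdub has no further overlaps.
Percussion Overdub starts after Percussion Soundcheck ends, so Percussion Soundcheck has no further overlaps.
Brass Overdub starts after Percussion Overdub ends, so Percussion Overdub has no further overlaps.
Tech Soundcheck starts after Brass Overdub ends.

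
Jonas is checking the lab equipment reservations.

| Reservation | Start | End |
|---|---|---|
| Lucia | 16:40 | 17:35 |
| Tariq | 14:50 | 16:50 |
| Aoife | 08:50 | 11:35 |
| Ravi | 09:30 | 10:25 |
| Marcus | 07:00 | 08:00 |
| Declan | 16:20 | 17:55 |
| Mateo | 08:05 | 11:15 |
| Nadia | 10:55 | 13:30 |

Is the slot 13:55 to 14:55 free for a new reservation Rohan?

Marcus: ends 08:00 at or before Rohan starts 13:55 → clear.
Mateo: ends 11:15 at or before Rohan starts 13:55 → clear.
Aoife: ends 11:35 at or before Rohan starts 13:55 → clear.
Ravi: ends 10:25 at or before Rohan starts 13:55 → clear.
Nadia: ends 13:30 at or before Rohan starts 13:55 → clear.
Tariq: starts 14:50 before Rohan ends 14:55, and ends 16:50 after Rohan starts 13:55 → overlap.
Declan: starts 16:20 at or after Rohan ends 14:55 → clear.
Lucia: starts 16:40 at or after Rohan ends 14:55 → clear.
Rohan overlaps Tariq.

No — it overlaps Tariq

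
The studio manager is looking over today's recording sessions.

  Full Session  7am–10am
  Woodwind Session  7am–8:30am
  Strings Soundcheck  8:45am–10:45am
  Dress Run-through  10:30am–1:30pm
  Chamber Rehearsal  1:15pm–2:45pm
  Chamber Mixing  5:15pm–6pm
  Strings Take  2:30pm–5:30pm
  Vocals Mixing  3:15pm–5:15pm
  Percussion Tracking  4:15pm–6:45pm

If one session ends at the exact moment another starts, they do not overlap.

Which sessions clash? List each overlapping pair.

Chamber Mixing & Percussion Tracking, Chamber Mixing & Strings Take, Chamber Rehearsal & Dress Run-through, Chamber Rehearsal & Strings Take, Dress Run-through & Strings Soundcheck, Full Session & Strings Soundcheck, Full Session & Woodwind Session, Percussion Tracking & Strings Take, Percussion Tracking & Vocals Mixing, Strings Take & Vocals Mixing

Two intervals overlap when each starts before the other ends.
Sorted by start: Full Session, Woodwind Session, Strings Soundcheck, Dress Run-through, Chamber Rehearsal, Strings Take, Vocals Mixing, Percussion Tracking, Chamber Mixing.
Woodwind Session starts before Full Session ends → Full Session and Woodwind Session overlap.
Strings Soundcheck starts before Full Session ends → Full Session and Strings Soundcheck overlap.
Dress Run-through starts after Full Session ends; Full Session is clear from here.
Strings Soundcheck starts after Woodwind Session ends; Woodwind Session is clear from here.
Dress Run-through starts before Strings Soundcheck ends → Strings Soundcheck and Dress Run-through overlap.
Chamber Rehearsal starts after Strings Soundcheck ends; Strings Soundcheck is clear from here.
Chamber Rehearsal starts before Dress Run-through ends → Dress Run-through and Chamber Rehearsal overlap.
Strings Take starts after Dress Run-through ends; Dress Run-through is clear from here.
Strings Take starts before Chamber Rehearsal ends → Chamber Rehearsal and Strings Take overlap.
Vocals Mixing starts after Chamber Rehearsal ends; Chamber Rehearsal is clear from here.
Vocals Mixing starts before Strings Take ends → Strings Take and Vocals Mixing overlap.
Percussion Tracking starts before Strings Take ends → Strings Take and Percussion Tracking overlap.
Chamber Mixing starts before Strings Take ends → Strings Take and Chamber Mixing overlap.
Percussion Tracking starts before Vocals Mixing ends → Vocals Mixing and Percussion Tracking overlap.
Chamber Mixing starts exactly when Vocals Mixing ends (back-to-back, no overlap).
Chamber Mixing starts before Percussion Tracking ends → Percussion Tracking and Chamber Mixing overlap.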